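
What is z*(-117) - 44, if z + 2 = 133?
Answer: -15371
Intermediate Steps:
z = 131 (z = -2 + 133 = 131)
z*(-117) - 44 = 131*(-117) - 44 = -15327 - 44 = -15371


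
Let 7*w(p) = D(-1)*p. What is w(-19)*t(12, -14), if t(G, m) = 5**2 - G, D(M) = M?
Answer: 247/7 ≈ 35.286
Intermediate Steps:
t(G, m) = 25 - G
w(p) = -p/7 (w(p) = (-p)/7 = -p/7)
w(-19)*t(12, -14) = (-1/7*(-19))*(25 - 1*12) = 19*(25 - 12)/7 = (19/7)*13 = 247/7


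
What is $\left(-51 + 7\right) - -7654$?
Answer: $7610$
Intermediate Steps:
$\left(-51 + 7\right) - -7654 = -44 + 7654 = 7610$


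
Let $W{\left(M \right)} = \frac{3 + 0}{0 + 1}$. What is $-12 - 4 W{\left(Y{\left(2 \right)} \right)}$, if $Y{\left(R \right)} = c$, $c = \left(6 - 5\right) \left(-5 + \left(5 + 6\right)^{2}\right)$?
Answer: $-24$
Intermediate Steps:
$c = 116$ ($c = 1 \left(-5 + 11^{2}\right) = 1 \left(-5 + 121\right) = 1 \cdot 116 = 116$)
$Y{\left(R \right)} = 116$
$W{\left(M \right)} = 3$ ($W{\left(M \right)} = \frac{3}{1} = 3 \cdot 1 = 3$)
$-12 - 4 W{\left(Y{\left(2 \right)} \right)} = -12 - 12 = -24$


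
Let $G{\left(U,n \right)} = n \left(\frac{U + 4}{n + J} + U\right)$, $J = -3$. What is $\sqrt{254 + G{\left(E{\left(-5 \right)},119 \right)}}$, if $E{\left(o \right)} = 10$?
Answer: $\frac{\sqrt{4905930}}{58} \approx 38.188$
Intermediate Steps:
$G{\left(U,n \right)} = n \left(U + \frac{4 + U}{-3 + n}\right)$ ($G{\left(U,n \right)} = n \left(\frac{U + 4}{n - 3} + U\right) = n \left(\frac{4 + U}{-3 + n} + U\right) = n \left(U + \frac{4 + U}{-3 + n}\right)$)
$\sqrt{254 + G{\left(E{\left(-5 \right)},119 \right)}} = \sqrt{254 + \frac{119 \left(4 - 20 + 10 \cdot 119\right)}{-3 + 119}} = \sqrt{254 + \frac{119 \left(4 - 20 + 1190\right)}{116}} = \sqrt{254 + 119 \cdot \frac{1}{116} \cdot 1174} = \sqrt{254 + \frac{69853}{58}} = \sqrt{\frac{84585}{58}} = \frac{\sqrt{4905930}}{58}$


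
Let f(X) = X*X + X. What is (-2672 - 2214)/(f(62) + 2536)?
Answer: -2443/3221 ≈ -0.75846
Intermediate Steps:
f(X) = X + X**2 (f(X) = X**2 + X = X + X**2)
(-2672 - 2214)/(f(62) + 2536) = (-2672 - 2214)/(62*(1 + 62) + 2536) = -4886/(62*63 + 2536) = -4886/(3906 + 2536) = -4886/6442 = -4886*1/6442 = -2443/3221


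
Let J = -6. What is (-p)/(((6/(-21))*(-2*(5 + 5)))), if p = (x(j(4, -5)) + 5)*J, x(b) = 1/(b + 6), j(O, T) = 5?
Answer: 294/55 ≈ 5.3455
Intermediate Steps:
x(b) = 1/(6 + b)
p = -336/11 (p = (1/(6 + 5) + 5)*(-6) = (1/11 + 5)*(-6) = (56/11)*(-6) = -336/11 ≈ -30.545)
(-p)/(((6/(-21))*(-2*(5 + 5)))) = (-1*(-336/11))/(((6/(-21))*(-2*(5 + 5)))) = 336/(11*(((6*(-1/21))*(-2*10)))) = 336/(11*((-2/7*(-20)))) = 336/(11*(40/7)) = (336/11)*(7/40) = 294/55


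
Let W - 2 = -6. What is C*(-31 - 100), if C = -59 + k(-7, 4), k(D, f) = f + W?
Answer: 7729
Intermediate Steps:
W = -4 (W = 2 - 6 = -4)
k(D, f) = -4 + f (k(D, f) = f - 4 = -4 + f)
C = -59 (C = -59 + (-4 + 4) = -59 + 0 = -59)
C*(-31 - 100) = -59*(-31 - 100) = -59*(-131) = 7729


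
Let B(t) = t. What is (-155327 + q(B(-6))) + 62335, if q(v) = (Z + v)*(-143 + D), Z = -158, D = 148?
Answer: -93812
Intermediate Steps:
q(v) = -790 + 5*v (q(v) = (-158 + v)*(-143 + 148) = (-158 + v)*5 = -790 + 5*v)
(-155327 + q(B(-6))) + 62335 = (-155327 + (-790 + 5*(-6))) + 62335 = (-155327 + (-790 - 30)) + 62335 = (-155327 - 820) + 62335 = -156147 + 62335 = -93812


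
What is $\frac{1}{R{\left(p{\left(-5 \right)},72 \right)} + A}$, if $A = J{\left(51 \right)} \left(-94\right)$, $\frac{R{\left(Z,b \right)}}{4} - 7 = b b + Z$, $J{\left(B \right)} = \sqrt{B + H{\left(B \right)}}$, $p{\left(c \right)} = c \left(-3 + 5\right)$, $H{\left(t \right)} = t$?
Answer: $\frac{1727}{35715242} + \frac{47 \sqrt{102}}{214291452} \approx 5.057 \cdot 10^{-5}$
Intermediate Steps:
$p{\left(c \right)} = 2 c$ ($p{\left(c \right)} = c 2 = 2 c$)
$J{\left(B \right)} = \sqrt{2} \sqrt{B}$ ($J{\left(B \right)} = \sqrt{B + B} = \sqrt{2 B} = \sqrt{2} \sqrt{B}$)
$R{\left(Z,b \right)} = 28 + 4 Z + 4 b^{2}$ ($R{\left(Z,b \right)} = 28 + 4 \left(b b + Z\right) = 28 + 4 \left(b^{2} + Z\right) = 28 + 4 \left(Z + b^{2}\right) = 28 + \left(4 Z + 4 b^{2}\right) = 28 + 4 Z + 4 b^{2}$)
$A = - 94 \sqrt{102}$ ($A = \sqrt{2} \sqrt{51} \left(-94\right) = \sqrt{102} \left(-94\right) = - 94 \sqrt{102} \approx -949.35$)
$\frac{1}{R{\left(p{\left(-5 \right)},72 \right)} + A} = \frac{1}{\left(28 + 4 \cdot 2 \left(-5\right) + 4 \cdot 72^{2}\right) - 94 \sqrt{102}} = \frac{1}{\left(28 + 4 \left(-10\right) + 4 \cdot 5184\right) - 94 \sqrt{102}} = \frac{1}{\left(28 - 40 + 20736\right) - 94 \sqrt{102}} = \frac{1}{20724 - 94 \sqrt{102}}$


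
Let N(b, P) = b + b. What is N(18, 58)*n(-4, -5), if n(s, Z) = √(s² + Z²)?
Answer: 36*√41 ≈ 230.51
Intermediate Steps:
N(b, P) = 2*b
n(s, Z) = √(Z² + s²)
N(18, 58)*n(-4, -5) = (2*18)*√((-5)² + (-4)²) = 36*√(25 + 16) = 36*√41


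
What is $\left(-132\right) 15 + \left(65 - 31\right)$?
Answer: $-1946$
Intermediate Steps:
$\left(-132\right) 15 + \left(65 - 31\right) = -1980 + 34 = -1946$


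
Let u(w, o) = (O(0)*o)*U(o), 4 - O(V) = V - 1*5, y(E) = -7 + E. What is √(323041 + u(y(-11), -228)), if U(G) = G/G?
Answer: √320989 ≈ 566.56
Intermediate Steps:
O(V) = 9 - V (O(V) = 4 - (V - 1*5) = 4 - (V - 5) = 4 - (-5 + V) = 4 + (5 - V) = 9 - V)
U(G) = 1
u(w, o) = 9*o (u(w, o) = ((9 - 1*0)*o)*1 = ((9 + 0)*o)*1 = (9*o)*1 = 9*o)
√(323041 + u(y(-11), -228)) = √(323041 + 9*(-228)) = √(323041 - 2052) = √320989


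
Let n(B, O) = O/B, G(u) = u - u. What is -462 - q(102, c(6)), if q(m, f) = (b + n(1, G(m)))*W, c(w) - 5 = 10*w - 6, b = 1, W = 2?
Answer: -464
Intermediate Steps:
c(w) = -1 + 10*w (c(w) = 5 + (10*w - 6) = 5 + (-6 + 10*w) = -1 + 10*w)
G(u) = 0
q(m, f) = 2 (q(m, f) = (1 + 0/1)*2 = (1 + 0*1)*2 = (1 + 0)*2 = 1*2 = 2)
-462 - q(102, c(6)) = -462 - 1*2 = -462 - 2 = -464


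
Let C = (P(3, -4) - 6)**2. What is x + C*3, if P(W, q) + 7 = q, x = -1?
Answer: 866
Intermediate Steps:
P(W, q) = -7 + q
C = 289 (C = ((-7 - 4) - 6)**2 = (-11 - 6)**2 = (-17)**2 = 289)
x + C*3 = -1 + 289*3 = -1 + 867 = 866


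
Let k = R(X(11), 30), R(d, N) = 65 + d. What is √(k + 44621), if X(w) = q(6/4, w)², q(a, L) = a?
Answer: √178753/2 ≈ 211.40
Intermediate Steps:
X(w) = 9/4 (X(w) = (6/4)² = (6*(¼))² = (3/2)² = 9/4)
k = 269/4 (k = 65 + 9/4 = 269/4 ≈ 67.250)
√(k + 44621) = √(269/4 + 44621) = √(178753/4) = √178753/2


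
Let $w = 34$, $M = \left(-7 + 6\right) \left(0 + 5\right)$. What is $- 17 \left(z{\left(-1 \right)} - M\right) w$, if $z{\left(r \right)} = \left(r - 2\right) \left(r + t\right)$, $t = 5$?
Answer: $4046$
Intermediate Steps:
$M = -5$ ($M = \left(-1\right) 5 = -5$)
$z{\left(r \right)} = \left(-2 + r\right) \left(5 + r\right)$ ($z{\left(r \right)} = \left(r - 2\right) \left(r + 5\right) = \left(-2 + r\right) \left(5 + r\right)$)
$- 17 \left(z{\left(-1 \right)} - M\right) w = - 17 \left(\left(-10 + \left(-1\right)^{2} + 3 \left(-1\right)\right) - -5\right) 34 = - 17 \left(\left(-10 + 1 - 3\right) + 5\right) 34 = - 17 \left(-12 + 5\right) 34 = \left(-17\right) \left(-7\right) 34 = 119 \cdot 34 = 4046$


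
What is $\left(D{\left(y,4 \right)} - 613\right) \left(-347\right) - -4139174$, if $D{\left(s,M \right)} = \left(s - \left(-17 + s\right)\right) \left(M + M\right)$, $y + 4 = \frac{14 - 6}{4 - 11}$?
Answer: $4304693$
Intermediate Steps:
$y = - \frac{36}{7}$ ($y = -4 + \frac{14 - 6}{4 - 11} = -4 + \frac{8}{-7} = -4 + 8 \left(- \frac{1}{7}\right) = -4 - \frac{8}{7} = - \frac{36}{7} \approx -5.1429$)
$D{\left(s,M \right)} = 34 M$ ($D{\left(s,M \right)} = 17 \cdot 2 M = 34 M$)
$\left(D{\left(y,4 \right)} - 613\right) \left(-347\right) - -4139174 = \left(34 \cdot 4 - 613\right) \left(-347\right) - -4139174 = \left(136 - 613\right) \left(-347\right) + 4139174 = \left(-477\right) \left(-347\right) + 4139174 = 165519 + 4139174 = 4304693$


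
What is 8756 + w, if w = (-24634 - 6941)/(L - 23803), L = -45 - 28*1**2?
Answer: 209089831/23876 ≈ 8757.3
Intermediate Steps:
L = -73 (L = -45 - 28*1 = -45 - 28 = -73)
w = 31575/23876 (w = (-24634 - 6941)/(-73 - 23803) = -31575/(-23876) = -31575*(-1/23876) = 31575/23876 ≈ 1.3225)
8756 + w = 8756 + 31575/23876 = 209089831/23876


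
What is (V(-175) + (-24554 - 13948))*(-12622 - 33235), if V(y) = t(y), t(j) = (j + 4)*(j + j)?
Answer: -978955236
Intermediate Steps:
t(j) = 2*j*(4 + j) (t(j) = (4 + j)*(2*j) = 2*j*(4 + j))
V(y) = 2*y*(4 + y)
(V(-175) + (-24554 - 13948))*(-12622 - 33235) = (2*(-175)*(4 - 175) + (-24554 - 13948))*(-12622 - 33235) = (2*(-175)*(-171) - 38502)*(-45857) = (59850 - 38502)*(-45857) = 21348*(-45857) = -978955236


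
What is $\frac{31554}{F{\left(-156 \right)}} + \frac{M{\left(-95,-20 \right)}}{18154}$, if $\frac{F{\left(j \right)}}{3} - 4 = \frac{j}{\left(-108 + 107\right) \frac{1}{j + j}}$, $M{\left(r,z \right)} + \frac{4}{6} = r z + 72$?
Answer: $- \frac{71252191}{662639154} \approx -0.10753$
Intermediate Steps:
$M{\left(r,z \right)} = \frac{214}{3} + r z$ ($M{\left(r,z \right)} = - \frac{2}{3} + \left(r z + 72\right) = - \frac{2}{3} + \left(72 + r z\right) = \frac{214}{3} + r z$)
$F{\left(j \right)} = 12 - 6 j^{2}$ ($F{\left(j \right)} = 12 + 3 \frac{j}{\left(-108 + 107\right) \frac{1}{j + j}} = 12 + 3 \frac{j}{\left(-1\right) \frac{1}{2 j}} = 12 + 3 \frac{j}{\left(- \frac{1}{2}\right) \frac{1}{j}} = 12 + 3 j \left(- 2 j\right) = 12 + 3 \left(- 2 j^{2}\right) = 12 - 6 j^{2}$)
$\frac{31554}{F{\left(-156 \right)}} + \frac{M{\left(-95,-20 \right)}}{18154} = \frac{31554}{12 - 6 \left(-156\right)^{2}} + \frac{\frac{214}{3} - -1900}{18154} = \frac{31554}{12 - 146016} + \left(\frac{214}{3} + 1900\right) \frac{1}{18154} = \frac{31554}{12 - 146016} + \frac{5914}{3} \cdot \frac{1}{18154} = \frac{31554}{-146004} + \frac{2957}{27231} = 31554 \left(- \frac{1}{146004}\right) + \frac{2957}{27231} = - \frac{5259}{24334} + \frac{2957}{27231} = - \frac{71252191}{662639154}$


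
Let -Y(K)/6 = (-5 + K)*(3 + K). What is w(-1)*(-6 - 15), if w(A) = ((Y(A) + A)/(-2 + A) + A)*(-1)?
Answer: -518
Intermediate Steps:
Y(K) = -6*(-5 + K)*(3 + K)
w(A) = -A - (90 - 6*A² + 13*A)/(-2 + A) (w(A) = (((90 - 6*A² + 12*A) + A)/(-2 + A) + A)*(-1) = ((90 - 6*A² + 13*A)/(-2 + A) + A)*(-1) = (A + (90 - 6*A² + 13*A)/(-2 + A))*(-1) = -A - (90 - 6*A² + 13*A)/(-2 + A))
w(-1)*(-6 - 15) = ((-90 - 11*(-1) + 5*(-1)²)/(-2 - 1))*(-6 - 15) = ((-90 + 11 + 5*1)/(-3))*(-21) = -(-90 + 11 + 5)/3*(-21) = -⅓*(-74)*(-21) = (74/3)*(-21) = -518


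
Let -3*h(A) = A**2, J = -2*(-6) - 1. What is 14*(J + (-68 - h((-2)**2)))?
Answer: -2170/3 ≈ -723.33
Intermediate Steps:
J = 11 (J = 12 - 1 = 11)
h(A) = -A**2/3
14*(J + (-68 - h((-2)**2))) = 14*(11 + (-68 - (-1)*((-2)**2)**2/3)) = 14*(11 + (-68 - (-1)*4**2/3)) = 14*(11 + (-68 - (-1)*16/3)) = 14*(11 + (-68 - 1*(-16/3))) = 14*(11 + (-68 + 16/3)) = 14*(11 - 188/3) = 14*(-155/3) = -2170/3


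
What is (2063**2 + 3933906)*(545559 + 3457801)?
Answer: 32787017980000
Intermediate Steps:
(2063**2 + 3933906)*(545559 + 3457801) = (4255969 + 3933906)*4003360 = 8189875*4003360 = 32787017980000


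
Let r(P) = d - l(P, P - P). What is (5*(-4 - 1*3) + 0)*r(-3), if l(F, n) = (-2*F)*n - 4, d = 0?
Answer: -140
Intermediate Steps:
l(F, n) = -4 - 2*F*n (l(F, n) = -2*F*n - 4 = -4 - 2*F*n)
r(P) = 4 (r(P) = 0 - (-4 - 2*P*(P - P)) = 0 - (-4 - 2*P*0) = 0 - (-4 + 0) = 0 - 1*(-4) = 0 + 4 = 4)
(5*(-4 - 1*3) + 0)*r(-3) = (5*(-4 - 1*3) + 0)*4 = (5*(-4 - 3) + 0)*4 = (5*(-7) + 0)*4 = (-35 + 0)*4 = -35*4 = -140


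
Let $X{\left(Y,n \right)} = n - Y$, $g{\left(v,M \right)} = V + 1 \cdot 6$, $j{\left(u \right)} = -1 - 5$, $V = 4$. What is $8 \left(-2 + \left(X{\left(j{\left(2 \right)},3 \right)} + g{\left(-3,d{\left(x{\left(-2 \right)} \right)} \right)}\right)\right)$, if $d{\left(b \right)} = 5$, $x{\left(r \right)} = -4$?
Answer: $136$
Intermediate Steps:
$j{\left(u \right)} = -6$ ($j{\left(u \right)} = -1 - 5 = -6$)
$g{\left(v,M \right)} = 10$ ($g{\left(v,M \right)} = 4 + 1 \cdot 6 = 4 + 6 = 10$)
$8 \left(-2 + \left(X{\left(j{\left(2 \right)},3 \right)} + g{\left(-3,d{\left(x{\left(-2 \right)} \right)} \right)}\right)\right) = 8 \left(-2 + \left(\left(3 - -6\right) + 10\right)\right) = 8 \left(-2 + \left(\left(3 + 6\right) + 10\right)\right) = 8 \left(-2 + \left(9 + 10\right)\right) = 8 \left(-2 + 19\right) = 8 \cdot 17 = 136$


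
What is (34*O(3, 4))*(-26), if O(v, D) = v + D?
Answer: -6188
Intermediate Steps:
O(v, D) = D + v
(34*O(3, 4))*(-26) = (34*(4 + 3))*(-26) = (34*7)*(-26) = 238*(-26) = -6188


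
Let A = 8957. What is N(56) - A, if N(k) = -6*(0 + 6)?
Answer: -8993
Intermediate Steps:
N(k) = -36 (N(k) = -6*6 = -36)
N(56) - A = -36 - 1*8957 = -36 - 8957 = -8993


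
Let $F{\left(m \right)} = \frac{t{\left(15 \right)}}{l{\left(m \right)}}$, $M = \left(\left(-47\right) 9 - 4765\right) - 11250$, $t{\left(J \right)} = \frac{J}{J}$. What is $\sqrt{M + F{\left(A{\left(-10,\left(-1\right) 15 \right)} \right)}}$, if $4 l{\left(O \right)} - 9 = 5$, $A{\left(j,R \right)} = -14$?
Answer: $\frac{2 i \sqrt{201362}}{7} \approx 128.21 i$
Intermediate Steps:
$t{\left(J \right)} = 1$
$M = -16438$ ($M = \left(-423 - 4765\right) - 11250 = -5188 - 11250 = -16438$)
$l{\left(O \right)} = \frac{7}{2}$ ($l{\left(O \right)} = \frac{9}{4} + \frac{1}{4} \cdot 5 = \frac{9}{4} + \frac{5}{4} = \frac{7}{2}$)
$F{\left(m \right)} = \frac{2}{7}$ ($F{\left(m \right)} = 1 \frac{1}{\frac{7}{2}} = 1 \cdot \frac{2}{7} = \frac{2}{7}$)
$\sqrt{M + F{\left(A{\left(-10,\left(-1\right) 15 \right)} \right)}} = \sqrt{-16438 + \frac{2}{7}} = \sqrt{- \frac{115064}{7}} = \frac{2 i \sqrt{201362}}{7}$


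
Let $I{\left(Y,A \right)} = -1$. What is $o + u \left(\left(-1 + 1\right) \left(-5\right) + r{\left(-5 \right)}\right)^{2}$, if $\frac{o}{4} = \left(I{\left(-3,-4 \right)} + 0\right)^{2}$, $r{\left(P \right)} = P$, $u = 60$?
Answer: $1504$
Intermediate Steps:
$o = 4$ ($o = 4 \left(-1 + 0\right)^{2} = 4 \left(-1\right)^{2} = 4 \cdot 1 = 4$)
$o + u \left(\left(-1 + 1\right) \left(-5\right) + r{\left(-5 \right)}\right)^{2} = 4 + 60 \left(\left(-1 + 1\right) \left(-5\right) - 5\right)^{2} = 4 + 60 \left(0 \left(-5\right) - 5\right)^{2} = 4 + 60 \left(0 - 5\right)^{2} = 4 + 60 \left(-5\right)^{2} = 4 + 60 \cdot 25 = 4 + 1500 = 1504$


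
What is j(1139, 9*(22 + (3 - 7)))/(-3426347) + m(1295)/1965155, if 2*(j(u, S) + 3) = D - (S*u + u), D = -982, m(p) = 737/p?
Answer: 474993380128103/17439254611453150 ≈ 0.027237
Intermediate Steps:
j(u, S) = -494 - u/2 - S*u/2 (j(u, S) = -3 + (-982 - (S*u + u))/2 = -3 + (-982 - (u + S*u))/2 = -3 + (-982 + (-u - S*u))/2 = -3 + (-982 - u - S*u)/2 = -3 + (-491 - u/2 - S*u/2) = -494 - u/2 - S*u/2)
j(1139, 9*(22 + (3 - 7)))/(-3426347) + m(1295)/1965155 = (-494 - ½*1139 - ½*9*(22 + (3 - 7))*1139)/(-3426347) + (737/1295)/1965155 = (-494 - 1139/2 - ½*9*(22 - 4)*1139)*(-1/3426347) + (737*(1/1295))*(1/1965155) = (-494 - 1139/2 - ½*9*18*1139)*(-1/3426347) + (737/1295)*(1/1965155) = (-494 - 1139/2 - ½*162*1139)*(-1/3426347) + 737/2544875725 = (-494 - 1139/2 - 92259)*(-1/3426347) + 737/2544875725 = -186645/2*(-1/3426347) + 737/2544875725 = 186645/6852694 + 737/2544875725 = 474993380128103/17439254611453150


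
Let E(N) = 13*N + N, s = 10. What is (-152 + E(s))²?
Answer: 144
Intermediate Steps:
E(N) = 14*N
(-152 + E(s))² = (-152 + 14*10)² = (-152 + 140)² = (-12)² = 144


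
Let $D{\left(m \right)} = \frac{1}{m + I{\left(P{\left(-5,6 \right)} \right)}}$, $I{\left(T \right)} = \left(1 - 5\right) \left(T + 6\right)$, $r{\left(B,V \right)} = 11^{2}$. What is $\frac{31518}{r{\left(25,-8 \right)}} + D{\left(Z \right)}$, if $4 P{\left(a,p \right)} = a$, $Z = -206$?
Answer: $\frac{7091429}{27225} \approx 260.48$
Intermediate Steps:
$r{\left(B,V \right)} = 121$
$P{\left(a,p \right)} = \frac{a}{4}$
$I{\left(T \right)} = -24 - 4 T$ ($I{\left(T \right)} = - 4 \left(6 + T\right) = -24 - 4 T$)
$D{\left(m \right)} = \frac{1}{-19 + m}$ ($D{\left(m \right)} = \frac{1}{m - \left(24 + 4 \cdot \frac{1}{4} \left(-5\right)\right)} = \frac{1}{m - 19} = \frac{1}{-19 + m}$)
$\frac{31518}{r{\left(25,-8 \right)}} + D{\left(Z \right)} = \frac{31518}{121} + \frac{1}{-19 - 206} = 31518 \cdot \frac{1}{121} + \frac{1}{-225} = \frac{31518}{121} - \frac{1}{225} = \frac{7091429}{27225}$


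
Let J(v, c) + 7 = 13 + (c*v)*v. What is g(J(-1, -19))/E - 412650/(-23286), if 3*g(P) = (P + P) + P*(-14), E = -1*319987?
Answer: 22006904113/1241869547 ≈ 17.721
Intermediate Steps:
J(v, c) = 6 + c*v**2 (J(v, c) = -7 + (13 + (c*v)*v) = -7 + (13 + c*v**2) = 6 + c*v**2)
E = -319987
g(P) = -4*P (g(P) = ((P + P) + P*(-14))/3 = (2*P - 14*P)/3 = (-12*P)/3 = -4*P)
g(J(-1, -19))/E - 412650/(-23286) = -4*(6 - 19*(-1)**2)/(-319987) - 412650/(-23286) = -4*(6 - 19*1)*(-1/319987) - 412650*(-1/23286) = -4*(6 - 19)*(-1/319987) + 68775/3881 = -4*(-13)*(-1/319987) + 68775/3881 = 52*(-1/319987) + 68775/3881 = -52/319987 + 68775/3881 = 22006904113/1241869547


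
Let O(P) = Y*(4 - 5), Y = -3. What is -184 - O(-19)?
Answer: -187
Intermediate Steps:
O(P) = 3 (O(P) = -3*(4 - 5) = -3*(-1) = 3)
-184 - O(-19) = -184 - 1*3 = -184 - 3 = -187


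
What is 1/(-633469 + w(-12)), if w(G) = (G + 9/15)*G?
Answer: -5/3166661 ≈ -1.5790e-6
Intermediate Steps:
w(G) = G*(⅗ + G) (w(G) = (G + 9*(1/15))*G = (G + ⅗)*G = (⅗ + G)*G = G*(⅗ + G))
1/(-633469 + w(-12)) = 1/(-633469 + (⅕)*(-12)*(3 + 5*(-12))) = 1/(-633469 + (⅕)*(-12)*(3 - 60)) = 1/(-633469 + (⅕)*(-12)*(-57)) = 1/(-633469 + 684/5) = 1/(-3166661/5) = -5/3166661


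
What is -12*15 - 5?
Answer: -185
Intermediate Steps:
-12*15 - 5 = -180 - 5 = -185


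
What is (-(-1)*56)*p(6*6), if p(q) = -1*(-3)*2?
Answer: 336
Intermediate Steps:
p(q) = 6 (p(q) = 3*2 = 6)
(-(-1)*56)*p(6*6) = -(-1)*56*6 = -1*(-56)*6 = 56*6 = 336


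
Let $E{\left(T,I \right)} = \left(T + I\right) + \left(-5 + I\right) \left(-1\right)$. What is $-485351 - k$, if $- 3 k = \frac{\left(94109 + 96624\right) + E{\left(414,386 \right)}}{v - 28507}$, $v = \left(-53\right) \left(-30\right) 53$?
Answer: $- \frac{81193692287}{167289} \approx -4.8535 \cdot 10^{5}$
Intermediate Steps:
$v = 84270$ ($v = 1590 \cdot 53 = 84270$)
$E{\left(T,I \right)} = 5 + T$ ($E{\left(T,I \right)} = \left(I + T\right) - \left(-5 + I\right) = 5 + T$)
$k = - \frac{191152}{167289}$ ($k = - \frac{\left(\left(94109 + 96624\right) + \left(5 + 414\right)\right) \frac{1}{84270 - 28507}}{3} = - \frac{\left(190733 + 419\right) \frac{1}{55763}}{3} = - \frac{191152 \cdot \frac{1}{55763}}{3} = \left(- \frac{1}{3}\right) \frac{191152}{55763} = - \frac{191152}{167289} \approx -1.1426$)
$-485351 - k = -485351 - - \frac{191152}{167289} = -485351 + \frac{191152}{167289} = - \frac{81193692287}{167289}$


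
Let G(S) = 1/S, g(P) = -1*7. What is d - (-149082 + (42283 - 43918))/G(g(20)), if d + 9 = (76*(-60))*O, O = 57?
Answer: -1314948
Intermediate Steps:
g(P) = -7
d = -259929 (d = -9 + (76*(-60))*57 = -9 - 4560*57 = -9 - 259920 = -259929)
d - (-149082 + (42283 - 43918))/G(g(20)) = -259929 - (-149082 + (42283 - 43918))/(1/(-7)) = -259929 - (-149082 - 1635)/(-1/7) = -259929 - (-150717)*(-7) = -259929 - 1*1055019 = -259929 - 1055019 = -1314948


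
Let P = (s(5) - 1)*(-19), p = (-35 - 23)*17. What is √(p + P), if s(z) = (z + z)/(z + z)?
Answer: I*√986 ≈ 31.401*I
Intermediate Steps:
s(z) = 1 (s(z) = (2*z)/((2*z)) = (2*z)*(1/(2*z)) = 1)
p = -986 (p = -58*17 = -986)
P = 0 (P = (1 - 1)*(-19) = 0*(-19) = 0)
√(p + P) = √(-986 + 0) = √(-986) = I*√986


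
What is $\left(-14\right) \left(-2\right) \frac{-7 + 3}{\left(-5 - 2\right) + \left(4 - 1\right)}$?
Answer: $28$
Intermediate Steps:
$\left(-14\right) \left(-2\right) \frac{-7 + 3}{\left(-5 - 2\right) + \left(4 - 1\right)} = 28 \left(- \frac{4}{\left(-5 - 2\right) + 3}\right) = 28 \left(- \frac{4}{-7 + 3}\right) = 28 \left(- \frac{4}{-4}\right) = 28 \left(\left(-4\right) \left(- \frac{1}{4}\right)\right) = 28 \cdot 1 = 28$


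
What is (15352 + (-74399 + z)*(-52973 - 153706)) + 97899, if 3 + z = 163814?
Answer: -18479469497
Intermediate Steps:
z = 163811 (z = -3 + 163814 = 163811)
(15352 + (-74399 + z)*(-52973 - 153706)) + 97899 = (15352 + (-74399 + 163811)*(-52973 - 153706)) + 97899 = (15352 + 89412*(-206679)) + 97899 = (15352 - 18479582748) + 97899 = -18479567396 + 97899 = -18479469497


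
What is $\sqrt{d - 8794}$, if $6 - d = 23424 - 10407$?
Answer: $7 i \sqrt{445} \approx 147.67 i$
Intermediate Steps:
$d = -13011$ ($d = 6 - \left(23424 - 10407\right) = 6 - 13017 = -13011$)
$\sqrt{d - 8794} = \sqrt{-13011 - 8794} = \sqrt{-21805} = 7 i \sqrt{445}$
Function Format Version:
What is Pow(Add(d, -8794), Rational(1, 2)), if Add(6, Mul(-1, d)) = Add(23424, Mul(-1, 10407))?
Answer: Mul(7, I, Pow(445, Rational(1, 2))) ≈ Mul(147.67, I)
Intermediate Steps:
d = -13011 (d = Add(6, Mul(-1, Add(23424, Mul(-1, 10407)))) = Add(6, Mul(-1, Add(23424, -10407))) = Add(6, Mul(-1, 13017)) = Add(6, -13017) = -13011)
Pow(Add(d, -8794), Rational(1, 2)) = Pow(Add(-13011, -8794), Rational(1, 2)) = Pow(-21805, Rational(1, 2)) = Mul(7, I, Pow(445, Rational(1, 2)))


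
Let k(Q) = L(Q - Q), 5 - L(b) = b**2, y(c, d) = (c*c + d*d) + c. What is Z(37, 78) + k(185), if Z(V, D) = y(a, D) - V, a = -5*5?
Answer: 6652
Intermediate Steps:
a = -25
y(c, d) = c + c**2 + d**2 (y(c, d) = (c**2 + d**2) + c = c + c**2 + d**2)
Z(V, D) = 600 + D**2 - V (Z(V, D) = (-25 + (-25)**2 + D**2) - V = (-25 + 625 + D**2) - V = (600 + D**2) - V = 600 + D**2 - V)
L(b) = 5 - b**2
k(Q) = 5 (k(Q) = 5 - (Q - Q)**2 = 5 - 1*0**2 = 5 - 1*0 = 5 + 0 = 5)
Z(37, 78) + k(185) = (600 + 78**2 - 1*37) + 5 = (600 + 6084 - 37) + 5 = 6647 + 5 = 6652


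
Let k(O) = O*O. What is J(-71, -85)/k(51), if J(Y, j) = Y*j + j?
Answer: 350/153 ≈ 2.2876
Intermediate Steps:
k(O) = O²
J(Y, j) = j + Y*j
J(-71, -85)/k(51) = (-85*(1 - 71))/(51²) = -85*(-70)/2601 = 5950*(1/2601) = 350/153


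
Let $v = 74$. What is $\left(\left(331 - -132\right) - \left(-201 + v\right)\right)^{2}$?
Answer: $348100$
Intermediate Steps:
$\left(\left(331 - -132\right) - \left(-201 + v\right)\right)^{2} = \left(\left(331 - -132\right) + \left(201 - 74\right)\right)^{2} = \left(\left(331 + 132\right) + \left(201 - 74\right)\right)^{2} = \left(463 + 127\right)^{2} = 590^{2} = 348100$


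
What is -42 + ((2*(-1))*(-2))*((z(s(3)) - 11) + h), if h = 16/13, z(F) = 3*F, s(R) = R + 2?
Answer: -274/13 ≈ -21.077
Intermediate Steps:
s(R) = 2 + R
h = 16/13 (h = 16*(1/13) = 16/13 ≈ 1.2308)
-42 + ((2*(-1))*(-2))*((z(s(3)) - 11) + h) = -42 + ((2*(-1))*(-2))*((3*(2 + 3) - 11) + 16/13) = -42 + (-2*(-2))*((3*5 - 11) + 16/13) = -42 + 4*((15 - 11) + 16/13) = -42 + 4*(4 + 16/13) = -42 + 4*(68/13) = -42 + 272/13 = -274/13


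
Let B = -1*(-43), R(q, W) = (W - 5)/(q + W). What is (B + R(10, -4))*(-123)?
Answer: -10209/2 ≈ -5104.5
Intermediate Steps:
R(q, W) = (-5 + W)/(W + q)
B = 43
(B + R(10, -4))*(-123) = (43 + (-5 - 4)/(-4 + 10))*(-123) = (43 - 9/6)*(-123) = (43 + (⅙)*(-9))*(-123) = (43 - 3/2)*(-123) = (83/2)*(-123) = -10209/2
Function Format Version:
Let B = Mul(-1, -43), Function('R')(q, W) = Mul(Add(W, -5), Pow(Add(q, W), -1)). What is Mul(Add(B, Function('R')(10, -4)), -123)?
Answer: Rational(-10209, 2) ≈ -5104.5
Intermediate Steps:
Function('R')(q, W) = Mul(Pow(Add(W, q), -1), Add(-5, W)) (Function('R')(q, W) = Mul(Add(-5, W), Pow(Add(W, q), -1)) = Mul(Pow(Add(W, q), -1), Add(-5, W)))
B = 43
Mul(Add(B, Function('R')(10, -4)), -123) = Mul(Add(43, Mul(Pow(Add(-4, 10), -1), Add(-5, -4))), -123) = Mul(Add(43, Mul(Pow(6, -1), -9)), -123) = Mul(Add(43, Mul(Rational(1, 6), -9)), -123) = Mul(Add(43, Rational(-3, 2)), -123) = Mul(Rational(83, 2), -123) = Rational(-10209, 2)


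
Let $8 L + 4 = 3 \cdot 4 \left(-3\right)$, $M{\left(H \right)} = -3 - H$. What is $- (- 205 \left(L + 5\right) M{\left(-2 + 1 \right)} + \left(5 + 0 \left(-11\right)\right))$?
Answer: $-5$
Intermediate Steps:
$L = -5$ ($L = - \frac{1}{2} + \frac{3 \cdot 4 \left(-3\right)}{8} = - \frac{1}{2} + \frac{12 \left(-3\right)}{8} = - \frac{1}{2} + \frac{1}{8} \left(-36\right) = - \frac{1}{2} - \frac{9}{2} = -5$)
$- (- 205 \left(L + 5\right) M{\left(-2 + 1 \right)} + \left(5 + 0 \left(-11\right)\right)) = - (- 205 \left(-5 + 5\right) \left(-3 - \left(-2 + 1\right)\right) + \left(5 + 0 \left(-11\right)\right)) = - (- 205 \cdot 0 \left(-3 - -1\right) + \left(5 + 0\right)) = - (- 205 \cdot 0 \left(-3 + 1\right) + 5) = - (- 205 \cdot 0 \left(-2\right) + 5) = - (\left(-205\right) 0 + 5) = - (0 + 5) = \left(-1\right) 5 = -5$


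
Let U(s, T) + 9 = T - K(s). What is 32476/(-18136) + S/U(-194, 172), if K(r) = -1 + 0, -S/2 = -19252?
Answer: 43311405/185894 ≈ 232.99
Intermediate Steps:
S = 38504 (S = -2*(-19252) = 38504)
K(r) = -1
U(s, T) = -8 + T (U(s, T) = -9 + (T - 1*(-1)) = -9 + (T + 1) = -9 + (1 + T) = -8 + T)
32476/(-18136) + S/U(-194, 172) = 32476/(-18136) + 38504/(-8 + 172) = 32476*(-1/18136) + 38504/164 = -8119/4534 + 38504*(1/164) = -8119/4534 + 9626/41 = 43311405/185894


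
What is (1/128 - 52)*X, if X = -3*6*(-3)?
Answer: -179685/64 ≈ -2807.6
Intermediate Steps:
X = 54 (X = -18*(-3) = 54)
(1/128 - 52)*X = (1/128 - 52)*54 = -6655/128*54 = -179685/64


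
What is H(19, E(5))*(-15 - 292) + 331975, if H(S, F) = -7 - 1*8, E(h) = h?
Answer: 336580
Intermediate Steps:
H(S, F) = -15 (H(S, F) = -7 - 8 = -15)
H(19, E(5))*(-15 - 292) + 331975 = -15*(-15 - 292) + 331975 = -15*(-307) + 331975 = 4605 + 331975 = 336580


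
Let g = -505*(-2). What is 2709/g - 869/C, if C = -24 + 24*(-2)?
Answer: 536369/36360 ≈ 14.752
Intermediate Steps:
C = -72 (C = -24 - 48 = -72)
g = 1010
2709/g - 869/C = 2709/1010 - 869/(-72) = 2709*(1/1010) - 869*(-1/72) = 2709/1010 + 869/72 = 536369/36360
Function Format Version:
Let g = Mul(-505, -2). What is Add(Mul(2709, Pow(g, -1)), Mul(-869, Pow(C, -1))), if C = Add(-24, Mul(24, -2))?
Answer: Rational(536369, 36360) ≈ 14.752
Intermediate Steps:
C = -72 (C = Add(-24, -48) = -72)
g = 1010
Add(Mul(2709, Pow(g, -1)), Mul(-869, Pow(C, -1))) = Add(Mul(2709, Pow(1010, -1)), Mul(-869, Pow(-72, -1))) = Add(Mul(2709, Rational(1, 1010)), Mul(-869, Rational(-1, 72))) = Add(Rational(2709, 1010), Rational(869, 72)) = Rational(536369, 36360)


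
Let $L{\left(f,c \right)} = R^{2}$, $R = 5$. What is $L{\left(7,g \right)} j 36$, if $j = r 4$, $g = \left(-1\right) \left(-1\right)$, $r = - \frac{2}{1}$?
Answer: $-7200$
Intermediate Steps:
$r = -2$ ($r = \left(-2\right) 1 = -2$)
$g = 1$
$L{\left(f,c \right)} = 25$ ($L{\left(f,c \right)} = 5^{2} = 25$)
$j = -8$ ($j = \left(-2\right) 4 = -8$)
$L{\left(7,g \right)} j 36 = 25 \left(-8\right) 36 = \left(-200\right) 36 = -7200$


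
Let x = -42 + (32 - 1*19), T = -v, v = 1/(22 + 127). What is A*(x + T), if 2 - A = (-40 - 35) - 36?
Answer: -488386/149 ≈ -3277.8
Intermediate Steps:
v = 1/149 ≈ 0.0067114
T = -1/149 (T = -1*1/149 = -1/149 ≈ -0.0067114)
A = 113 (A = 2 - ((-40 - 35) - 36) = 2 - (-75 - 36) = 2 - 1*(-111) = 2 + 111 = 113)
x = -29 (x = -42 + (32 - 19) = -42 + 13 = -29)
A*(x + T) = 113*(-29 - 1/149) = 113*(-4322/149) = -488386/149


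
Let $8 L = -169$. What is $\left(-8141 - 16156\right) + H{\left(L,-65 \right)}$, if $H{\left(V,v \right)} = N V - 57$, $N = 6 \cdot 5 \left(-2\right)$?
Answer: $- \frac{46173}{2} \approx -23087.0$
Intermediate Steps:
$L = - \frac{169}{8}$ ($L = \frac{1}{8} \left(-169\right) = - \frac{169}{8} \approx -21.125$)
$N = -60$ ($N = 30 \left(-2\right) = -60$)
$H{\left(V,v \right)} = -57 - 60 V$ ($H{\left(V,v \right)} = - 60 V - 57 = -57 - 60 V$)
$\left(-8141 - 16156\right) + H{\left(L,-65 \right)} = \left(-8141 - 16156\right) - - \frac{2421}{2} = -24297 + \left(-57 + \frac{2535}{2}\right) = -24297 + \frac{2421}{2} = - \frac{46173}{2}$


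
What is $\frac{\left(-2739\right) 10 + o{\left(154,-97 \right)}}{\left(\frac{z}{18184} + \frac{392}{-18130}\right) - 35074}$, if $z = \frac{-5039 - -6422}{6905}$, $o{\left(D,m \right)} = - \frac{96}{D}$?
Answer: $\frac{653215094988048}{836449760305159} \approx 0.78094$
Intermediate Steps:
$z = \frac{1383}{6905}$ ($z = \left(-5039 + 6422\right) \frac{1}{6905} = 1383 \cdot \frac{1}{6905} = \frac{1383}{6905} \approx 0.20029$)
$\frac{\left(-2739\right) 10 + o{\left(154,-97 \right)}}{\left(\frac{z}{18184} + \frac{392}{-18130}\right) - 35074} = \frac{\left(-2739\right) 10 - \frac{96}{154}}{\left(\frac{1383}{6905 \cdot 18184} + \frac{392}{-18130}\right) - 35074} = \frac{-27390 - \frac{48}{77}}{\left(\frac{1383}{6905} \cdot \frac{1}{18184} + 392 \left(- \frac{1}{18130}\right)\right) - 35074} = \frac{-27390 - \frac{48}{77}}{\left(\frac{1383}{125560520} - \frac{4}{185}\right) - 35074} = - \frac{2109078}{77 \left(- \frac{20079449}{929147848} - 35074\right)} = - \frac{2109078}{77 \left(- \frac{32588951700201}{929147848}\right)} = \left(- \frac{2109078}{77}\right) \left(- \frac{929147848}{32588951700201}\right) = \frac{653215094988048}{836449760305159}$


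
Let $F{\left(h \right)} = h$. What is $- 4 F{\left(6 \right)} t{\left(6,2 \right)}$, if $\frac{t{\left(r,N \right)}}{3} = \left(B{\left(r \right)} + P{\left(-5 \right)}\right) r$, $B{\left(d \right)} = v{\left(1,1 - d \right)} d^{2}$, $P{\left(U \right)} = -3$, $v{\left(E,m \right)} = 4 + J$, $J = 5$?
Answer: $-138672$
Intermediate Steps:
$v{\left(E,m \right)} = 9$ ($v{\left(E,m \right)} = 4 + 5 = 9$)
$B{\left(d \right)} = 9 d^{2}$
$t{\left(r,N \right)} = 3 r \left(-3 + 9 r^{2}\right)$ ($t{\left(r,N \right)} = 3 \left(9 r^{2} - 3\right) r = 3 \left(-3 + 9 r^{2}\right) r = 3 r \left(-3 + 9 r^{2}\right)$)
$- 4 F{\left(6 \right)} t{\left(6,2 \right)} = \left(-4\right) 6 \left(\left(-9\right) 6 + 27 \cdot 6^{3}\right) = - 24 \left(-54 + 27 \cdot 216\right) = - 24 \left(-54 + 5832\right) = \left(-24\right) 5778 = -138672$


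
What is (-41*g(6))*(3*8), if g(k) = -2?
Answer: 1968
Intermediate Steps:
(-41*g(6))*(3*8) = (-41*(-2))*(3*8) = 82*24 = 1968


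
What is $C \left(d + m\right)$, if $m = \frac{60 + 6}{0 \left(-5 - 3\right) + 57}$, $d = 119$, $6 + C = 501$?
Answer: $\frac{1130085}{19} \approx 59478.0$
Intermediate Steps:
$C = 495$ ($C = -6 + 501 = 495$)
$m = \frac{22}{19}$ ($m = \frac{66}{0 \left(-8\right) + 57} = \frac{66}{0 + 57} = \frac{66}{57} = 66 \cdot \frac{1}{57} = \frac{22}{19} \approx 1.1579$)
$C \left(d + m\right) = 495 \left(119 + \frac{22}{19}\right) = 495 \cdot \frac{2283}{19} = \frac{1130085}{19}$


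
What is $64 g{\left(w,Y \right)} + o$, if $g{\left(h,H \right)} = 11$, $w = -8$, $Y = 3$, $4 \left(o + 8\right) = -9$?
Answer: $\frac{2775}{4} \approx 693.75$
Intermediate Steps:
$o = - \frac{41}{4}$ ($o = -8 + \frac{1}{4} \left(-9\right) = -8 - \frac{9}{4} = - \frac{41}{4} \approx -10.25$)
$64 g{\left(w,Y \right)} + o = 64 \cdot 11 - \frac{41}{4} = 704 - \frac{41}{4} = \frac{2775}{4}$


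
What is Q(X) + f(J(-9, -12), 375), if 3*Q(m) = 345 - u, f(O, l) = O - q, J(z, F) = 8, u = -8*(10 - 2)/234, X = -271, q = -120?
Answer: 85325/351 ≈ 243.09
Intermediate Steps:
u = -32/117 (u = -8*8*(1/234) = -64*1/234 = -32/117 ≈ -0.27350)
f(O, l) = 120 + O (f(O, l) = O - 1*(-120) = O + 120 = 120 + O)
Q(m) = 40397/351 (Q(m) = (345 - 1*(-32/117))/3 = (345 + 32/117)/3 = (⅓)*(40397/117) = 40397/351)
Q(X) + f(J(-9, -12), 375) = 40397/351 + (120 + 8) = 40397/351 + 128 = 85325/351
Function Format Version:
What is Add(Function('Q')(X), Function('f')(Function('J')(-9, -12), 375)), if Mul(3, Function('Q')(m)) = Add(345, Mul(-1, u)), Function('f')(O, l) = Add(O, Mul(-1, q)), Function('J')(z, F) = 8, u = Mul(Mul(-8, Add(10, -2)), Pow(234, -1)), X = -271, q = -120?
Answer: Rational(85325, 351) ≈ 243.09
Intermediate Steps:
u = Rational(-32, 117) (u = Mul(Mul(-8, 8), Rational(1, 234)) = Mul(-64, Rational(1, 234)) = Rational(-32, 117) ≈ -0.27350)
Function('f')(O, l) = Add(120, O) (Function('f')(O, l) = Add(O, Mul(-1, -120)) = Add(O, 120) = Add(120, O))
Function('Q')(m) = Rational(40397, 351) (Function('Q')(m) = Mul(Rational(1, 3), Add(345, Mul(-1, Rational(-32, 117)))) = Mul(Rational(1, 3), Add(345, Rational(32, 117))) = Mul(Rational(1, 3), Rational(40397, 117)) = Rational(40397, 351))
Add(Function('Q')(X), Function('f')(Function('J')(-9, -12), 375)) = Add(Rational(40397, 351), Add(120, 8)) = Add(Rational(40397, 351), 128) = Rational(85325, 351)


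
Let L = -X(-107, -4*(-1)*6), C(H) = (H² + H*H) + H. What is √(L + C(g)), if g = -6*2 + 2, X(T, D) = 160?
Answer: √30 ≈ 5.4772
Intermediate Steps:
g = -10 (g = -12 + 2 = -10)
C(H) = H + 2*H² (C(H) = (H² + H²) + H = 2*H² + H = H + 2*H²)
L = -160 (L = -1*160 = -160)
√(L + C(g)) = √(-160 - 10*(1 + 2*(-10))) = √(-160 - 10*(1 - 20)) = √(-160 - 10*(-19)) = √(-160 + 190) = √30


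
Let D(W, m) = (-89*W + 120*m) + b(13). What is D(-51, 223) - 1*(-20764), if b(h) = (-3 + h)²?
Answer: 52163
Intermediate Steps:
D(W, m) = 100 - 89*W + 120*m (D(W, m) = (-89*W + 120*m) + (-3 + 13)² = (-89*W + 120*m) + 10² = (-89*W + 120*m) + 100 = 100 - 89*W + 120*m)
D(-51, 223) - 1*(-20764) = (100 - 89*(-51) + 120*223) - 1*(-20764) = (100 + 4539 + 26760) + 20764 = 31399 + 20764 = 52163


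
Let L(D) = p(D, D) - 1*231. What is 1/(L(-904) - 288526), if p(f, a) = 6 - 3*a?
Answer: -1/286039 ≈ -3.4960e-6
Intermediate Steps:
L(D) = -225 - 3*D (L(D) = (6 - 3*D) - 1*231 = (6 - 3*D) - 231 = -225 - 3*D)
1/(L(-904) - 288526) = 1/((-225 - 3*(-904)) - 288526) = 1/((-225 + 2712) - 288526) = 1/(2487 - 288526) = 1/(-286039) = -1/286039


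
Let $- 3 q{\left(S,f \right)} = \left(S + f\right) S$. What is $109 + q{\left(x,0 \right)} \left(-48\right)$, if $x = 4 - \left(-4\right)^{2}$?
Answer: $2413$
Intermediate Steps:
$x = -12$ ($x = 4 - 16 = -12$)
$q{\left(S,f \right)} = - \frac{S \left(S + f\right)}{3}$ ($q{\left(S,f \right)} = - \frac{\left(S + f\right) S}{3} = - \frac{S \left(S + f\right)}{3}$)
$109 + q{\left(x,0 \right)} \left(-48\right) = 109 + \left(- \frac{1}{3}\right) \left(-12\right) \left(-12 + 0\right) \left(-48\right) = 109 + \left(- \frac{1}{3}\right) \left(-12\right) \left(-12\right) \left(-48\right) = 109 - -2304 = 109 + 2304 = 2413$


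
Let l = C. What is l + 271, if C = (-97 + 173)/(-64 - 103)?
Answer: 45181/167 ≈ 270.54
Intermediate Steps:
C = -76/167 (C = 76/(-167) = 76*(-1/167) = -76/167 ≈ -0.45509)
l = -76/167 ≈ -0.45509
l + 271 = -76/167 + 271 = 45181/167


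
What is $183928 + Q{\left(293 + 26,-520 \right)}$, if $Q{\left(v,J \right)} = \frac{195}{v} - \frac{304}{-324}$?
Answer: $\frac{4752555631}{25839} \approx 1.8393 \cdot 10^{5}$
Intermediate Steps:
$Q{\left(v,J \right)} = \frac{76}{81} + \frac{195}{v}$ ($Q{\left(v,J \right)} = \frac{195}{v} - - \frac{76}{81} = \frac{195}{v} + \frac{76}{81} = \frac{76}{81} + \frac{195}{v}$)
$183928 + Q{\left(293 + 26,-520 \right)} = 183928 + \left(\frac{76}{81} + \frac{195}{293 + 26}\right) = 183928 + \left(\frac{76}{81} + \frac{195}{319}\right) = 183928 + \frac{40039}{25839} = \frac{4752555631}{25839}$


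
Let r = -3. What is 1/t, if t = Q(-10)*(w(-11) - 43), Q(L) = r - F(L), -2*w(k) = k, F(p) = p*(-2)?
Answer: 2/1725 ≈ 0.0011594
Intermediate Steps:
F(p) = -2*p
w(k) = -k/2
Q(L) = -3 + 2*L (Q(L) = -3 - (-2)*L = -3 + 2*L)
t = 1725/2 (t = (-3 + 2*(-10))*(-½*(-11) - 43) = (-3 - 20)*(11/2 - 43) = -23*(-75/2) = 1725/2 ≈ 862.50)
1/t = 1/(1725/2) = 2/1725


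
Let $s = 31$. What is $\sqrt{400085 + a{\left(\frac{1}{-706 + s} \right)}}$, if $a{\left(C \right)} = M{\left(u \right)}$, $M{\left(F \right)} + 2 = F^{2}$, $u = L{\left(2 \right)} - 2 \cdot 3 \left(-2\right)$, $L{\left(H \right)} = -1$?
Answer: $2 \sqrt{100051} \approx 632.62$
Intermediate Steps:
$u = 11$ ($u = -1 - 2 \cdot 3 \left(-2\right) = -1 - 6 \left(-2\right) = -1 - -12 = -1 + 12 = 11$)
$M{\left(F \right)} = -2 + F^{2}$
$a{\left(C \right)} = 119$ ($a{\left(C \right)} = -2 + 11^{2} = -2 + 121 = 119$)
$\sqrt{400085 + a{\left(\frac{1}{-706 + s} \right)}} = \sqrt{400085 + 119} = \sqrt{400204} = 2 \sqrt{100051}$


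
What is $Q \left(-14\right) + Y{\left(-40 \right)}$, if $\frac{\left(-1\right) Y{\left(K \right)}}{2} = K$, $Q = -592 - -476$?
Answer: $1704$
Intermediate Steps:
$Q = -116$ ($Q = -592 + 476 = -116$)
$Y{\left(K \right)} = - 2 K$
$Q \left(-14\right) + Y{\left(-40 \right)} = \left(-116\right) \left(-14\right) - -80 = 1624 + 80 = 1704$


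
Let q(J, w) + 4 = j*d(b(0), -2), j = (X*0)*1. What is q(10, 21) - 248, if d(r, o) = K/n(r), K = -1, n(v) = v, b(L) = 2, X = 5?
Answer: -252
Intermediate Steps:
d(r, o) = -1/r
j = 0 (j = (5*0)*1 = 0*1 = 0)
q(J, w) = -4 (q(J, w) = -4 + 0*(-1/2) = -4 + 0*(-1*½) = -4 + 0*(-½) = -4 + 0 = -4)
q(10, 21) - 248 = -4 - 248 = -252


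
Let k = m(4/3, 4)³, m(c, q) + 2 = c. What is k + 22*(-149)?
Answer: -88514/27 ≈ -3278.3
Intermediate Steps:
m(c, q) = -2 + c
k = -8/27 (k = (-2 + 4/3)³ = (-⅔)³ = -8/27 ≈ -0.29630)
k + 22*(-149) = -8/27 + 22*(-149) = -8/27 - 3278 = -88514/27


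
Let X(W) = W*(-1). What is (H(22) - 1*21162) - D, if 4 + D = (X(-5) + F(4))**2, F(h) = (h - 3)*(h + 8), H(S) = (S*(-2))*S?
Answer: -22415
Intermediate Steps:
H(S) = -2*S**2 (H(S) = (-2*S)*S = -2*S**2)
F(h) = (-3 + h)*(8 + h)
X(W) = -W
D = 285 (D = -4 + (-1*(-5) + (-24 + 4**2 + 5*4))**2 = -4 + (5 + (-24 + 16 + 20))**2 = -4 + (5 + 12)**2 = -4 + 17**2 = -4 + 289 = 285)
(H(22) - 1*21162) - D = (-2*22**2 - 1*21162) - 1*285 = (-2*484 - 21162) - 285 = (-968 - 21162) - 285 = -22130 - 285 = -22415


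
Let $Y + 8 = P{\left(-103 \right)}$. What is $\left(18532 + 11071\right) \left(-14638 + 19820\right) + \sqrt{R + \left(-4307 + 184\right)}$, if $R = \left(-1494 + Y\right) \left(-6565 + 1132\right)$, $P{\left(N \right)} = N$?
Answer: $153402746 + \sqrt{8715842} \approx 1.5341 \cdot 10^{8}$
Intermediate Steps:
$Y = -111$ ($Y = -8 - 103 = -111$)
$R = 8719965$ ($R = \left(-1494 - 111\right) \left(-6565 + 1132\right) = \left(-1605\right) \left(-5433\right) = 8719965$)
$\left(18532 + 11071\right) \left(-14638 + 19820\right) + \sqrt{R + \left(-4307 + 184\right)} = \left(18532 + 11071\right) \left(-14638 + 19820\right) + \sqrt{8719965 + \left(-4307 + 184\right)} = 29603 \cdot 5182 + \sqrt{8719965 - 4123} = 153402746 + \sqrt{8715842}$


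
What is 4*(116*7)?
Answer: 3248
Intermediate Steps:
4*(116*7) = 4*812 = 3248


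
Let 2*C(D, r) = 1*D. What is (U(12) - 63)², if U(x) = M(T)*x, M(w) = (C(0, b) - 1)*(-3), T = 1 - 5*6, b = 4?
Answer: 729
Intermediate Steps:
T = -29 (T = 1 - 30 = -29)
C(D, r) = D/2 (C(D, r) = (1*D)/2 = D/2)
M(w) = 3 (M(w) = ((½)*0 - 1)*(-3) = (0 - 1)*(-3) = -1*(-3) = 3)
U(x) = 3*x
(U(12) - 63)² = (3*12 - 63)² = (36 - 63)² = (-27)² = 729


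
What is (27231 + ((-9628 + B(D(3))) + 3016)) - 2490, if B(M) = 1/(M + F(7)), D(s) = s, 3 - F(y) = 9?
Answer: 54386/3 ≈ 18129.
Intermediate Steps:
F(y) = -6 (F(y) = 3 - 1*9 = 3 - 9 = -6)
B(M) = 1/(-6 + M) (B(M) = 1/(M - 6) = 1/(-6 + M))
(27231 + ((-9628 + B(D(3))) + 3016)) - 2490 = (27231 + ((-9628 + 1/(-6 + 3)) + 3016)) - 2490 = (27231 + ((-9628 + 1/(-3)) + 3016)) - 2490 = (27231 + ((-9628 - 1/3) + 3016)) - 2490 = (27231 + (-28885/3 + 3016)) - 2490 = (27231 - 19837/3) - 2490 = 61856/3 - 2490 = 54386/3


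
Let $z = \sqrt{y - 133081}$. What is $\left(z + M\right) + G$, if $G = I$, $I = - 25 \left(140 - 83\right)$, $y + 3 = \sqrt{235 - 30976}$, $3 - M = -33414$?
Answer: $31992 + \sqrt{-133084 + i \sqrt{30741}} \approx 31992.0 + 364.81 i$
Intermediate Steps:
$M = 33417$ ($M = 3 - -33414 = 3 + 33414 = 33417$)
$y = -3 + i \sqrt{30741}$ ($y = -3 + \sqrt{235 - 30976} = -3 + \sqrt{-30741} = -3 + i \sqrt{30741} \approx -3.0 + 175.33 i$)
$I = -1425$ ($I = \left(-25\right) 57 = -1425$)
$z = \sqrt{-133084 + i \sqrt{30741}}$ ($z = \sqrt{\left(-3 + i \sqrt{30741}\right) - 133081} = \sqrt{-133084 + i \sqrt{30741}} \approx 0.24 + 364.81 i$)
$G = -1425$
$\left(z + M\right) + G = \left(\sqrt{-133084 + i \sqrt{30741}} + 33417\right) - 1425 = \left(33417 + \sqrt{-133084 + i \sqrt{30741}}\right) - 1425 = 31992 + \sqrt{-133084 + i \sqrt{30741}}$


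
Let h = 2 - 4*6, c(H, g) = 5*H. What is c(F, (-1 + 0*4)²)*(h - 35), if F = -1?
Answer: 285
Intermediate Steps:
h = -22 (h = 2 - 24 = -22)
c(F, (-1 + 0*4)²)*(h - 35) = (5*(-1))*(-22 - 35) = -5*(-57) = 285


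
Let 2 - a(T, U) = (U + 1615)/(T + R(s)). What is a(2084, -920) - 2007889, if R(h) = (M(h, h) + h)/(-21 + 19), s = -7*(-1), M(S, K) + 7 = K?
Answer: -8354819197/4161 ≈ -2.0079e+6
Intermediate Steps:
M(S, K) = -7 + K
s = 7
R(h) = 7/2 - h (R(h) = ((-7 + h) + h)/(-21 + 19) = (-7 + 2*h)/(-2) = (-7 + 2*h)*(-1/2) = 7/2 - h)
a(T, U) = 2 - (1615 + U)/(-7/2 + T) (a(T, U) = 2 - (U + 1615)/(T + (7/2 - 1*7)) = 2 - (1615 + U)/(T + (7/2 - 7)) = 2 - (1615 + U)/(T - 7/2) = 2 - (1615 + U)/(-7/2 + T))
a(2084, -920) - 2007889 = 2*(1622 - 920 - 2*2084)/(7 - 2*2084) - 2007889 = 2*(1622 - 920 - 4168)/(7 - 4168) - 2007889 = 2*(-3466)/(-4161) - 2007889 = 2*(-1/4161)*(-3466) - 2007889 = 6932/4161 - 2007889 = -8354819197/4161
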